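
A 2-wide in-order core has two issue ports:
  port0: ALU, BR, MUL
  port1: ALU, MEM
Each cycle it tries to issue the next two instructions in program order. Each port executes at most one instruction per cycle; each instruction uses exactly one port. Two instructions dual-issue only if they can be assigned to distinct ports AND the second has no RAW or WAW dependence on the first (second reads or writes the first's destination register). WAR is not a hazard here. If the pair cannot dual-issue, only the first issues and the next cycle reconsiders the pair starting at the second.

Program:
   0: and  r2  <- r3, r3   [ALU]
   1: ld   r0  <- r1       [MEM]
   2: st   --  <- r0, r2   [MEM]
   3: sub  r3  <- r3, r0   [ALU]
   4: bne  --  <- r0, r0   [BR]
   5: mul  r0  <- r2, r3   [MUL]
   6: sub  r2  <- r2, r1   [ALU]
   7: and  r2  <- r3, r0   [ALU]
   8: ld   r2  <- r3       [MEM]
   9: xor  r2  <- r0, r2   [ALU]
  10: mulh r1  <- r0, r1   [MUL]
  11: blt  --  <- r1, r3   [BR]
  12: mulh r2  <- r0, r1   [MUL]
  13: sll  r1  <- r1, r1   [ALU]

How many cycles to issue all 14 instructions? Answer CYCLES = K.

CYCLES = 9

0. and+ld @i0/i1  | dual
1. st+sub @i2/i3  | dual
2. bne @i4  | no-port BR/MUL
3. mul+sub @i5/i6  | dual
4. and @i7  | WAW r2
5. ld @i8  | RAW+WAW r2
6. xor+mulh @i9/i10  | dual
7. blt @i11  | no-port BR/MUL
8. mulh+sll @i12/i13  | dual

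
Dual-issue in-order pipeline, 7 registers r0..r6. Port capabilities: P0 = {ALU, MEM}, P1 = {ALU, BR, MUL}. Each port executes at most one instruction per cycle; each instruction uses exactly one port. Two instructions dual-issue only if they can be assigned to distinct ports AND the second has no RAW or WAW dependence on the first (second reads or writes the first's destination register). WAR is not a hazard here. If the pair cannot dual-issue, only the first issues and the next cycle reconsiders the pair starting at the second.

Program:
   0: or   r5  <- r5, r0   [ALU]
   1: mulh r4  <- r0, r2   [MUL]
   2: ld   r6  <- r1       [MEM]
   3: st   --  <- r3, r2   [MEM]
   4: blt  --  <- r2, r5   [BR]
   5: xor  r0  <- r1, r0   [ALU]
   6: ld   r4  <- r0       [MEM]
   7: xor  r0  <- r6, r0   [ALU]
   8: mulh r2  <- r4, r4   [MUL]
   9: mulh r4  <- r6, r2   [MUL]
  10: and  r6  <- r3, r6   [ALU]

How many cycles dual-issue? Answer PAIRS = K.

t=0 i0&i1:or/mulh ; 2-wide
t=1 i2:ld ; no-port MEM/MEM
t=2 i3&i4:st/blt ; 2-wide
t=3 i5:xor ; RAW r0
t=4 i6&i7:ld/xor ; 2-wide
t=5 i8:mulh ; no-port MUL/MUL
t=6 i9&i10:mulh/and ; 2-wide

PAIRS = 4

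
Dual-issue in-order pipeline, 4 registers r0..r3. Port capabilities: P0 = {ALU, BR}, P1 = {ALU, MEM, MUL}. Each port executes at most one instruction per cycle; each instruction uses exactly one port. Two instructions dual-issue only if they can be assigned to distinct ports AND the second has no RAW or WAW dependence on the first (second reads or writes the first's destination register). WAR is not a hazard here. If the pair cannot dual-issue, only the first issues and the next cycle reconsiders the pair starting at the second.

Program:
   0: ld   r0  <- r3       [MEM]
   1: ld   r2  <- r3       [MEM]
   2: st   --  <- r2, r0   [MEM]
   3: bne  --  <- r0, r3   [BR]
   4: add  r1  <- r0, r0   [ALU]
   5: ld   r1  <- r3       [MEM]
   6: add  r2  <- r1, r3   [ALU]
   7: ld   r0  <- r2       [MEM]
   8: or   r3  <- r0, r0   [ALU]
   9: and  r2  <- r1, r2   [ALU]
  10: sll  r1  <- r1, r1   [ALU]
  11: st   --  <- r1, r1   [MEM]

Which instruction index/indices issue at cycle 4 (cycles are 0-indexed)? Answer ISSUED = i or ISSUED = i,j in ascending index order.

ISSUED = 5

0. ld.MEM @i0  | no-port MEM/MEM
1. ld.MEM @i1  | no-port MEM/MEM
2. st.MEM bne.BR @i2,i3  | pair
3. add.ALU @i4  | WAW r1
4. ld.MEM @i5  | RAW r1
5. add.ALU @i6  | RAW r2
6. ld.MEM @i7  | RAW r0
7. or.ALU and.ALU @i8,i9  | pair
8. sll.ALU @i10  | RAW r1
9. st.MEM @i11  | tail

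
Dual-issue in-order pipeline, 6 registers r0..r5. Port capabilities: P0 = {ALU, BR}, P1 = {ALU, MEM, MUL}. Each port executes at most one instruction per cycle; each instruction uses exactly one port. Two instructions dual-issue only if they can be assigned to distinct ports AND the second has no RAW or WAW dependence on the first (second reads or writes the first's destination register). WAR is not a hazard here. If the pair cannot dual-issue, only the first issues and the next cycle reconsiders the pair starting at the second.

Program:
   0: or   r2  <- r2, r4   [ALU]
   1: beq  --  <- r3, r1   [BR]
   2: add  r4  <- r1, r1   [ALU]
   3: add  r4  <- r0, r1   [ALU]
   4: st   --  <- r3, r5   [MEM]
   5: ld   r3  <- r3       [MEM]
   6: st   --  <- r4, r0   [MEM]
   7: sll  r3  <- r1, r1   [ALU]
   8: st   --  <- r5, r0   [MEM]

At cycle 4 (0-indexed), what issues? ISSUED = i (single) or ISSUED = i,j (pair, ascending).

ISSUED = 6,7

c0: i0+i1 or.ALU;beq.BR  pair
c1: i2 add.ALU  WAW r4
c2: i3+i4 add.ALU;st.MEM  pair
c3: i5 ld.MEM  no-port MEM/MEM
c4: i6+i7 st.MEM;sll.ALU  pair
c5: i8 st.MEM  tail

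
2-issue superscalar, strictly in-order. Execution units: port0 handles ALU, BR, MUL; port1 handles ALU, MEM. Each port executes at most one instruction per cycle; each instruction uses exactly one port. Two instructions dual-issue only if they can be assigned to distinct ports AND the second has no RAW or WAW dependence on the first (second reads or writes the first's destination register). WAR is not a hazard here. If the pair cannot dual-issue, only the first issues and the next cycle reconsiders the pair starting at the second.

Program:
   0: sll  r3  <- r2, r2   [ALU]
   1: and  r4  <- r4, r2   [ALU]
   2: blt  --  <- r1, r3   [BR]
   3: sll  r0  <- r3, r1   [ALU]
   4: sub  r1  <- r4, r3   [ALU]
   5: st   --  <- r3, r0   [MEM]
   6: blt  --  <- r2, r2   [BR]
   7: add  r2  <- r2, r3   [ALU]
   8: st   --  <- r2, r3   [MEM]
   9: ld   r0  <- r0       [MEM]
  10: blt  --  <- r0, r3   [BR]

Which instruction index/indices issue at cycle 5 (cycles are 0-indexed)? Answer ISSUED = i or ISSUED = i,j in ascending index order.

ISSUED = 9

[0] i0,i1  sll.ALU/and.ALU  -- dual
[1] i2,i3  blt.BR/sll.ALU  -- dual
[2] i4,i5  sub.ALU/st.MEM  -- dual
[3] i6,i7  blt.BR/add.ALU  -- dual
[4] i8  st.MEM  -- no-port MEM/MEM
[5] i9  ld.MEM  -- RAW r0
[6] i10  blt.BR  -- tail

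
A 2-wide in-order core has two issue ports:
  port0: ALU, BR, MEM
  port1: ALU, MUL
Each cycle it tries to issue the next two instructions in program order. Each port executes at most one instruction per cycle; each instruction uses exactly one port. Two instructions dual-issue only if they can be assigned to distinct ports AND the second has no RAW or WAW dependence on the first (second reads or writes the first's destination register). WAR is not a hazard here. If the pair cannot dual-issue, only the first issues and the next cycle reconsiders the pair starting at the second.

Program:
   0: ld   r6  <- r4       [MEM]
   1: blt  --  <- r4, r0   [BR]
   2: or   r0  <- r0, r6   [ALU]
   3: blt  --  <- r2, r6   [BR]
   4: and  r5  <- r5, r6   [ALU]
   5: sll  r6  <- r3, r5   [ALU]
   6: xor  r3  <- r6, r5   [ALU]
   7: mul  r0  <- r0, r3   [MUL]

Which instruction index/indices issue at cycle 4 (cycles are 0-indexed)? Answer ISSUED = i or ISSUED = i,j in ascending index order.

c0: i0 ld.MEM  no-port MEM/BR
c1: i1+i2 blt.BR/or.ALU  2-wide
c2: i3+i4 blt.BR/and.ALU  2-wide
c3: i5 sll.ALU  RAW r6
c4: i6 xor.ALU  RAW r3
c5: i7 mul.MUL  tail

ISSUED = 6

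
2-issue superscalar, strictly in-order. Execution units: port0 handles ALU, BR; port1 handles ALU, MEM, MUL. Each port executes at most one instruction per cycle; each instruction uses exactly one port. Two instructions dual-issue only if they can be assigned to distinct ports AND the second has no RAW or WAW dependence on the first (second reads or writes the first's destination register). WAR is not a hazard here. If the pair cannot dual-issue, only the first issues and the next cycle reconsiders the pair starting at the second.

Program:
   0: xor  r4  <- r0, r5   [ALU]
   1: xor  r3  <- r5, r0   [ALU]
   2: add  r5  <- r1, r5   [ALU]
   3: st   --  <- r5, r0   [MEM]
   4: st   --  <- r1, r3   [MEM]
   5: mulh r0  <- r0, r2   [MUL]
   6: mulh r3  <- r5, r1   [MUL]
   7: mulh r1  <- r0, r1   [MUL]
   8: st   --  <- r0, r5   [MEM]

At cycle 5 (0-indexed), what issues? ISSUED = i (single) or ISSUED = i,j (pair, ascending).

0. xor.ALU/xor.ALU @i0+i1  | dual
1. add.ALU @i2  | RAW r5
2. st.MEM @i3  | no-port MEM/MEM
3. st.MEM @i4  | no-port MEM/MUL
4. mulh.MUL @i5  | no-port MUL/MUL
5. mulh.MUL @i6  | no-port MUL/MUL
6. mulh.MUL @i7  | no-port MUL/MEM
7. st.MEM @i8  | tail

ISSUED = 6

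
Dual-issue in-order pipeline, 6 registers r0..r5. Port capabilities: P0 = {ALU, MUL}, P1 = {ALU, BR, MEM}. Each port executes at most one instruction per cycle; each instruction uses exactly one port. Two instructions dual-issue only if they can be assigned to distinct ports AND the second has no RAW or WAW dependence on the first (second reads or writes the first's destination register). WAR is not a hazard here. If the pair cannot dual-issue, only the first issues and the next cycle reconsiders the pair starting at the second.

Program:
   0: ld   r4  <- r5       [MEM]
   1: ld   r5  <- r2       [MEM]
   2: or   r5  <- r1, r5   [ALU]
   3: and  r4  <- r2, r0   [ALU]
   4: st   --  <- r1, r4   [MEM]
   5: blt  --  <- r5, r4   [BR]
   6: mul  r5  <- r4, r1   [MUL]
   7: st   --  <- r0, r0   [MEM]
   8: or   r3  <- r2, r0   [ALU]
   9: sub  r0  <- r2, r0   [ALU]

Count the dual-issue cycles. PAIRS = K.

t=0 i0:ld.MEM ; no-port MEM/MEM
t=1 i1:ld.MEM ; RAW+WAW r5
t=2 i2&i3:or.ALU+and.ALU ; 2-wide
t=3 i4:st.MEM ; no-port MEM/BR
t=4 i5&i6:blt.BR+mul.MUL ; 2-wide
t=5 i7&i8:st.MEM+or.ALU ; 2-wide
t=6 i9:sub.ALU ; tail

PAIRS = 3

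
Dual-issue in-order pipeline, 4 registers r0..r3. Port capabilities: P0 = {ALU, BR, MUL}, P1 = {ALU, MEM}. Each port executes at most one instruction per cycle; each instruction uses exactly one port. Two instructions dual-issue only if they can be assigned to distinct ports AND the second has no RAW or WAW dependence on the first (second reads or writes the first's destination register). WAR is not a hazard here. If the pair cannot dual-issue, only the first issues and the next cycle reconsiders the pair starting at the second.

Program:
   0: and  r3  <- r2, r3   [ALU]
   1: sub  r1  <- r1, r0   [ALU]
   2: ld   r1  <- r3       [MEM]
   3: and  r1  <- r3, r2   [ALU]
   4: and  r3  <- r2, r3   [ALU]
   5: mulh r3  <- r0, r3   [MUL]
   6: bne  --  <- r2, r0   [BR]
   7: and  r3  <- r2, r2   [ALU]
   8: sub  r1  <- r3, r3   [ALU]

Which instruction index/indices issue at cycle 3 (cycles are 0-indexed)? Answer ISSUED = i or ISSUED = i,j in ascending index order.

ISSUED = 5

c0: i0,i1 and.ALU/sub.ALU  pair
c1: i2 ld.MEM  WAW r1
c2: i3,i4 and.ALU/and.ALU  pair
c3: i5 mulh.MUL  no-port MUL/BR
c4: i6,i7 bne.BR/and.ALU  pair
c5: i8 sub.ALU  tail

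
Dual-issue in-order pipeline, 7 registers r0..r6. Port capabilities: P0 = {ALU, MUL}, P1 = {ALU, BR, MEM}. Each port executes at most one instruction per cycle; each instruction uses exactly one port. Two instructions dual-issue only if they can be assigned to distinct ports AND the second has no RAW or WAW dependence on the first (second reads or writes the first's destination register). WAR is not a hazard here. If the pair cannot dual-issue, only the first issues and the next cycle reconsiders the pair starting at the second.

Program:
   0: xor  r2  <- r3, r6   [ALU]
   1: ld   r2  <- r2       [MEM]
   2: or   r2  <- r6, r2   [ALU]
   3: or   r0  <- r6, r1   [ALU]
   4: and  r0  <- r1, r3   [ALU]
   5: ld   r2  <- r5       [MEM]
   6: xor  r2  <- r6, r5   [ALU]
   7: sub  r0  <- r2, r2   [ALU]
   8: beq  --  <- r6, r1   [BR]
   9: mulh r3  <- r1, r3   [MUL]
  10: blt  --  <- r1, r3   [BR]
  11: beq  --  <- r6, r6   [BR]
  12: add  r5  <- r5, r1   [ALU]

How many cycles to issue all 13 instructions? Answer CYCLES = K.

[0] i0  xor  -- RAW+WAW r2
[1] i1  ld  -- RAW+WAW r2
[2] i2/i3  or/or  -- dual
[3] i4/i5  and/ld  -- dual
[4] i6  xor  -- RAW r2
[5] i7/i8  sub/beq  -- dual
[6] i9  mulh  -- RAW r3
[7] i10  blt  -- no-port BR/BR
[8] i11/i12  beq/add  -- dual

CYCLES = 9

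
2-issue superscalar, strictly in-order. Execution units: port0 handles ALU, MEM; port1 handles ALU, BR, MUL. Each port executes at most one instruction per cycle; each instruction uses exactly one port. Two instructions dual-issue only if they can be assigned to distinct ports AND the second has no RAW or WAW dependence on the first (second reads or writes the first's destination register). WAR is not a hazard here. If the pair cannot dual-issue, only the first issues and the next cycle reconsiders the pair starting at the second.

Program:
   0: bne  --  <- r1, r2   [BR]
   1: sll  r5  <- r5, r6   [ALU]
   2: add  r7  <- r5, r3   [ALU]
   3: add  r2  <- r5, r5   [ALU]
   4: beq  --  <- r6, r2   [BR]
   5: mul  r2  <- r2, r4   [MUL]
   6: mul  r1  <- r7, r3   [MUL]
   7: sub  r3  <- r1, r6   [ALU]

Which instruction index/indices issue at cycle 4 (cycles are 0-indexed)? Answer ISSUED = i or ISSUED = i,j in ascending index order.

ISSUED = 6

[0] i0,i1  bne.BR+sll.ALU  -- 2-wide
[1] i2,i3  add.ALU+add.ALU  -- 2-wide
[2] i4  beq.BR  -- no-port BR/MUL
[3] i5  mul.MUL  -- no-port MUL/MUL
[4] i6  mul.MUL  -- RAW r1
[5] i7  sub.ALU  -- tail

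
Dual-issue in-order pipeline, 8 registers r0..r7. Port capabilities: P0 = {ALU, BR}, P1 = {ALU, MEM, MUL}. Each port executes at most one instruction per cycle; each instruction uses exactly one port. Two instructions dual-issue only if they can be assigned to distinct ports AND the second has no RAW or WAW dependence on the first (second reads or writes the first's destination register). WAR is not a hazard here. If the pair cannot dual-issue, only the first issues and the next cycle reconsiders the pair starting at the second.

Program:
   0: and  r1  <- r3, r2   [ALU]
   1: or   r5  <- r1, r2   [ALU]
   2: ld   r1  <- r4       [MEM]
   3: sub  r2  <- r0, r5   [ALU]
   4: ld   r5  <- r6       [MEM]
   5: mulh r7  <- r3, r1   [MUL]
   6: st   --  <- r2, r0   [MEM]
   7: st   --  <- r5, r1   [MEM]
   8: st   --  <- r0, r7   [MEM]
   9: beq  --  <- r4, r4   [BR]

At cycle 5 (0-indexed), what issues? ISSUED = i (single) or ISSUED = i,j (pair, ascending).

ISSUED = 7

#0 head=0: and i0 RAW r1
#1 head=1: or ld i1,i2 dual
#2 head=3: sub ld i3,i4 dual
#3 head=5: mulh i5 no-port MUL/MEM
#4 head=6: st i6 no-port MEM/MEM
#5 head=7: st i7 no-port MEM/MEM
#6 head=8: st beq i8,i9 dual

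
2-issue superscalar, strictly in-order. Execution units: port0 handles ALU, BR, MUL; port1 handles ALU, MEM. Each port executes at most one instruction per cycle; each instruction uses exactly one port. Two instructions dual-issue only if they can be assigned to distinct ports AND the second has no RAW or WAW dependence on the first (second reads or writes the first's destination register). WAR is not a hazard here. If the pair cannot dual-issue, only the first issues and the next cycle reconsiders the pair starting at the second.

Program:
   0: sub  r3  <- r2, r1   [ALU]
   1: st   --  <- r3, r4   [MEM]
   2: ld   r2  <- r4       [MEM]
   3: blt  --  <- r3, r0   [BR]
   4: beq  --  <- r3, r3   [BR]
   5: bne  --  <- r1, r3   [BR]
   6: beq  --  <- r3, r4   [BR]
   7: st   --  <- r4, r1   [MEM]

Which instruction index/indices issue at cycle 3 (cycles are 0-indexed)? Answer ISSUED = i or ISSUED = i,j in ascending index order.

ISSUED = 4

[0] i0  sub.ALU  -- RAW r3
[1] i1  st.MEM  -- no-port MEM/MEM
[2] i2,i3  ld.MEM;blt.BR  -- dual
[3] i4  beq.BR  -- no-port BR/BR
[4] i5  bne.BR  -- no-port BR/BR
[5] i6,i7  beq.BR;st.MEM  -- dual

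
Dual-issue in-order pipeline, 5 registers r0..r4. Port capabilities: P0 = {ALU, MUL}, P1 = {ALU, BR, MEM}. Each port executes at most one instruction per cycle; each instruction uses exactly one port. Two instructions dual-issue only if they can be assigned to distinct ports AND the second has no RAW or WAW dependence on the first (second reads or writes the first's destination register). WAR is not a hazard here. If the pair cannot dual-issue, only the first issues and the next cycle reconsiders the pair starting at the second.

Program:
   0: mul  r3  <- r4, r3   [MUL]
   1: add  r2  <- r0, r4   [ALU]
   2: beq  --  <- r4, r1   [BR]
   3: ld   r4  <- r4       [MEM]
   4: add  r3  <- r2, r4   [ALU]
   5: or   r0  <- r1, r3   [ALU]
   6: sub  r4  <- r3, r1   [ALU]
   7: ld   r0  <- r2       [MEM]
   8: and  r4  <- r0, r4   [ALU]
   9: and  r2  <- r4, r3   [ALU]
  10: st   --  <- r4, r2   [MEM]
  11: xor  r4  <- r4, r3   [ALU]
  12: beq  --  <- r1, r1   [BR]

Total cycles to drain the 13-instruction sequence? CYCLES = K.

[0] i0,i1  mul;add  -- pair
[1] i2  beq  -- no-port BR/MEM
[2] i3  ld  -- RAW r4
[3] i4  add  -- RAW r3
[4] i5,i6  or;sub  -- pair
[5] i7  ld  -- RAW r0
[6] i8  and  -- RAW r4
[7] i9  and  -- RAW r2
[8] i10,i11  st;xor  -- pair
[9] i12  beq  -- tail

CYCLES = 10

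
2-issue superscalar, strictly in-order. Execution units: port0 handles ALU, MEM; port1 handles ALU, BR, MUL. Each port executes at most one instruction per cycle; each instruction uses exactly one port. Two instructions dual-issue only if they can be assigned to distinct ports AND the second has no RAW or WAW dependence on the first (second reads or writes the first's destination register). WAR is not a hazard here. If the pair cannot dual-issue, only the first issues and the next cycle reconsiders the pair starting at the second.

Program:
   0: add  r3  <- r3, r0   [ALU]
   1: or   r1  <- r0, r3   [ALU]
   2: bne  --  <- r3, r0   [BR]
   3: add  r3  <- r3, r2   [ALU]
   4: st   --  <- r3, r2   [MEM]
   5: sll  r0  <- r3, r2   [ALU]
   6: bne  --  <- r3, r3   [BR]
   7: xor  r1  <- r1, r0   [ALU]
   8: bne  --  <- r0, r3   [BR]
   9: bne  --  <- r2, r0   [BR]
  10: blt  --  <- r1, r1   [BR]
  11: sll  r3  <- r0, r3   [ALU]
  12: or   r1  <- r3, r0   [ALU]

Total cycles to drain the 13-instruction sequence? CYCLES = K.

CYCLES = 9

t=0 i0:add ; RAW r3
t=1 i1+i2:or;bne ; pair
t=2 i3:add ; RAW r3
t=3 i4+i5:st;sll ; pair
t=4 i6+i7:bne;xor ; pair
t=5 i8:bne ; no-port BR/BR
t=6 i9:bne ; no-port BR/BR
t=7 i10+i11:blt;sll ; pair
t=8 i12:or ; tail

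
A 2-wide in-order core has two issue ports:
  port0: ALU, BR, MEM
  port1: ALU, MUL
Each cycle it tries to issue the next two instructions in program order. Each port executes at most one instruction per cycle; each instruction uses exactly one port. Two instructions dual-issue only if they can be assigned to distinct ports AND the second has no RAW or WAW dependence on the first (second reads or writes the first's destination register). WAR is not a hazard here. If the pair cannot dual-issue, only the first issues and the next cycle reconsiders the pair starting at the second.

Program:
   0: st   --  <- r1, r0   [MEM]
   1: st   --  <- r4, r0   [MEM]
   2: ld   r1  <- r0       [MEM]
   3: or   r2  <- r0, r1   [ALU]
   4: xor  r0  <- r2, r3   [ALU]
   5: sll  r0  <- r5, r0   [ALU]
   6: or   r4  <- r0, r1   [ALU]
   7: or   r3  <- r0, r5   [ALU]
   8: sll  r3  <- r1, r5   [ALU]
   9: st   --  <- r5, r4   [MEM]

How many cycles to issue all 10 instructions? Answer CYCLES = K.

CYCLES = 8

[0] i0  st  -- no-port MEM/MEM
[1] i1  st  -- no-port MEM/MEM
[2] i2  ld  -- RAW r1
[3] i3  or  -- RAW r2
[4] i4  xor  -- RAW+WAW r0
[5] i5  sll  -- RAW r0
[6] i6/i7  or;or  -- dual
[7] i8/i9  sll;st  -- dual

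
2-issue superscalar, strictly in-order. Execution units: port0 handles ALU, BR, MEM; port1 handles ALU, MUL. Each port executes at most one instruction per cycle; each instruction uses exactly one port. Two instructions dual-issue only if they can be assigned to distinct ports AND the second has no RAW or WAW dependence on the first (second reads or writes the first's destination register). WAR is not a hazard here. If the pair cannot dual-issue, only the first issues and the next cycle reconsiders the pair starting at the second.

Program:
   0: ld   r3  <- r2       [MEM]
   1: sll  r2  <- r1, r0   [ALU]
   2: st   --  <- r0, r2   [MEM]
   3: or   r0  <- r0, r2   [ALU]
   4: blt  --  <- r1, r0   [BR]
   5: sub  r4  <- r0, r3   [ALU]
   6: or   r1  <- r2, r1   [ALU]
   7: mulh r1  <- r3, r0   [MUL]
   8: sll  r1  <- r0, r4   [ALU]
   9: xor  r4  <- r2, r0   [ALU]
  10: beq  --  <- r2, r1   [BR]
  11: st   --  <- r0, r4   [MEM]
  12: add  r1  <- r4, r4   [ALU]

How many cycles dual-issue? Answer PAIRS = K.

  cy0 -> i0+i1 (ld/sll) pair
  cy1 -> i2+i3 (st/or) pair
  cy2 -> i4+i5 (blt/sub) pair
  cy3 -> i6 (or) WAW r1
  cy4 -> i7 (mulh) WAW r1
  cy5 -> i8+i9 (sll/xor) pair
  cy6 -> i10 (beq) no-port BR/MEM
  cy7 -> i11+i12 (st/add) pair

PAIRS = 5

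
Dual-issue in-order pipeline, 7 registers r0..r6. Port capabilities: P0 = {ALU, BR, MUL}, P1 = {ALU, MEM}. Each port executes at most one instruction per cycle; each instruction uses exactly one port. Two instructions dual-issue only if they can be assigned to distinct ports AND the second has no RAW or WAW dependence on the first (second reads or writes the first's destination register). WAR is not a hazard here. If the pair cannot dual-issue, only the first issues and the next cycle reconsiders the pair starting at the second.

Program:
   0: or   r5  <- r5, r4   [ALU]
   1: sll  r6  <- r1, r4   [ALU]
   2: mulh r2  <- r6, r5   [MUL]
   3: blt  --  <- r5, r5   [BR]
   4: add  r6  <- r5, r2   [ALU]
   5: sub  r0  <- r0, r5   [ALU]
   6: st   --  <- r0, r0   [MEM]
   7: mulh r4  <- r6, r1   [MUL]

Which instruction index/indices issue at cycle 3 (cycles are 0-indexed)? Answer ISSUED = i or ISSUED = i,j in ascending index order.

  cy0 -> i0,i1 (or;sll) dual
  cy1 -> i2 (mulh) no-port MUL/BR
  cy2 -> i3,i4 (blt;add) dual
  cy3 -> i5 (sub) RAW r0
  cy4 -> i6,i7 (st;mulh) dual

ISSUED = 5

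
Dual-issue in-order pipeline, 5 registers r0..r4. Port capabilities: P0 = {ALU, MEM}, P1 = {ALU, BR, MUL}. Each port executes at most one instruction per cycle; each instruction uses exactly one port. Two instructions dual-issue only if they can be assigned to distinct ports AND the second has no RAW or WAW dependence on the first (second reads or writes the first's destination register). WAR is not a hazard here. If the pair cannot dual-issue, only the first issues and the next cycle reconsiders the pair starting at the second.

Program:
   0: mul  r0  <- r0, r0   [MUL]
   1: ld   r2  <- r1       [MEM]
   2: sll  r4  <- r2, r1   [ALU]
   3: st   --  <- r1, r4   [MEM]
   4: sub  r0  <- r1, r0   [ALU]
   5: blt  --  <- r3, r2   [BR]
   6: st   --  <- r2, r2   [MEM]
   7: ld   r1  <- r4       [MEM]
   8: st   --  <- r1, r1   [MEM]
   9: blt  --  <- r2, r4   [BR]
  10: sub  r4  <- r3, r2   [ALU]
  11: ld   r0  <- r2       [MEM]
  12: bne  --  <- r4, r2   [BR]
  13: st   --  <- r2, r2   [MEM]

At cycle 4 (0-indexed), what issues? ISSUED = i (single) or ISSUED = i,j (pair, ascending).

ISSUED = 7

c0: i0,i1 mul+ld  dual
c1: i2 sll  RAW r4
c2: i3,i4 st+sub  dual
c3: i5,i6 blt+st  dual
c4: i7 ld  no-port MEM/MEM
c5: i8,i9 st+blt  dual
c6: i10,i11 sub+ld  dual
c7: i12,i13 bne+st  dual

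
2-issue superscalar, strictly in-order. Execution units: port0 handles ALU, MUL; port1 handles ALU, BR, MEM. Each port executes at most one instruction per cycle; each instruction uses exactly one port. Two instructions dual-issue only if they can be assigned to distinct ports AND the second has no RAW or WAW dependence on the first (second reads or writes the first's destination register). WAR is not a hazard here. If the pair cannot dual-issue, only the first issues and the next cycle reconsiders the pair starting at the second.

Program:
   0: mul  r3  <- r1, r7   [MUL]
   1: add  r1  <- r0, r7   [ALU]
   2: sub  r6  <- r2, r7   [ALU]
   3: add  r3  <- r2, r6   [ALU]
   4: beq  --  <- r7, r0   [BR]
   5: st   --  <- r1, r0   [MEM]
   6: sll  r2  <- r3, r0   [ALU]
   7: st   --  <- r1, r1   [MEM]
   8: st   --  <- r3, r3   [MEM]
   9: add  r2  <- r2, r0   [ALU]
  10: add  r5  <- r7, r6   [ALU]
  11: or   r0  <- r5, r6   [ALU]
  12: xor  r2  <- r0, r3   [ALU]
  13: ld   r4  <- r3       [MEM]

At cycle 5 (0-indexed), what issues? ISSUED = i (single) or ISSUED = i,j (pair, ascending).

ISSUED = 8,9

0. mul.MUL;add.ALU @i0&i1  | pair
1. sub.ALU @i2  | RAW r6
2. add.ALU;beq.BR @i3&i4  | pair
3. st.MEM;sll.ALU @i5&i6  | pair
4. st.MEM @i7  | no-port MEM/MEM
5. st.MEM;add.ALU @i8&i9  | pair
6. add.ALU @i10  | RAW r5
7. or.ALU @i11  | RAW r0
8. xor.ALU;ld.MEM @i12&i13  | pair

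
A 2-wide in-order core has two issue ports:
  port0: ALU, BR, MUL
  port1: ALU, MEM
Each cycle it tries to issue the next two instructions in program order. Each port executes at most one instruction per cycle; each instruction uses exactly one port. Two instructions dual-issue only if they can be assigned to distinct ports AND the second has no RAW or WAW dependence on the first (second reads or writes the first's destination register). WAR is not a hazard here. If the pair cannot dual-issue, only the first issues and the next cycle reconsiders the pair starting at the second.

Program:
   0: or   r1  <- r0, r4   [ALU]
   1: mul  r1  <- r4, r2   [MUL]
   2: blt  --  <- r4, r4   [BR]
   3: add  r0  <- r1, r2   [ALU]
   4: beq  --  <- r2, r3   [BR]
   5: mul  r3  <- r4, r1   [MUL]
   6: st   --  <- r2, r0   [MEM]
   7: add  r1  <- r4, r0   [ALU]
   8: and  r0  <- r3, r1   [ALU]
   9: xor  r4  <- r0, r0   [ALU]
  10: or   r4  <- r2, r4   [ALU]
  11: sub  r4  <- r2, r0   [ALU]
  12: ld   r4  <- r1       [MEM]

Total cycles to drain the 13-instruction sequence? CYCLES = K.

CYCLES = 11

0. or.ALU @i0  | WAW r1
1. mul.MUL @i1  | no-port MUL/BR
2. blt.BR add.ALU @i2&i3  | 2-wide
3. beq.BR @i4  | no-port BR/MUL
4. mul.MUL st.MEM @i5&i6  | 2-wide
5. add.ALU @i7  | RAW r1
6. and.ALU @i8  | RAW r0
7. xor.ALU @i9  | RAW+WAW r4
8. or.ALU @i10  | WAW r4
9. sub.ALU @i11  | WAW r4
10. ld.MEM @i12  | tail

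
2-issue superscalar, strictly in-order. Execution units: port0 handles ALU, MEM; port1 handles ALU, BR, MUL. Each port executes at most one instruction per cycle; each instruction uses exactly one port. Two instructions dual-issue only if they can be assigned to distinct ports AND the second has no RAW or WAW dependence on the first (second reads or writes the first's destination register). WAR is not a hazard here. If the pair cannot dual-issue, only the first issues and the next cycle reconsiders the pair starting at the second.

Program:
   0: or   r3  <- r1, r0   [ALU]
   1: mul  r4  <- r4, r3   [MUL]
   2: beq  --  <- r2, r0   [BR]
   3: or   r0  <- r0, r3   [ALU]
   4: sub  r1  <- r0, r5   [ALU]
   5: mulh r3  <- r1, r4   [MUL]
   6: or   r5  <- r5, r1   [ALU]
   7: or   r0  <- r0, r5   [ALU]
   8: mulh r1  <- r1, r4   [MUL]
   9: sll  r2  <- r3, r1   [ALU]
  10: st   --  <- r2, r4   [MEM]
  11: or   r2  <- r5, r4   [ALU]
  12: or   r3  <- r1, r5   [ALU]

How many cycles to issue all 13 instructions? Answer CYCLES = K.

#0 head=0: or.ALU i0 RAW r3
#1 head=1: mul.MUL i1 no-port MUL/BR
#2 head=2: beq.BR or.ALU i2&i3 pair
#3 head=4: sub.ALU i4 RAW r1
#4 head=5: mulh.MUL or.ALU i5&i6 pair
#5 head=7: or.ALU mulh.MUL i7&i8 pair
#6 head=9: sll.ALU i9 RAW r2
#7 head=10: st.MEM or.ALU i10&i11 pair
#8 head=12: or.ALU i12 tail

CYCLES = 9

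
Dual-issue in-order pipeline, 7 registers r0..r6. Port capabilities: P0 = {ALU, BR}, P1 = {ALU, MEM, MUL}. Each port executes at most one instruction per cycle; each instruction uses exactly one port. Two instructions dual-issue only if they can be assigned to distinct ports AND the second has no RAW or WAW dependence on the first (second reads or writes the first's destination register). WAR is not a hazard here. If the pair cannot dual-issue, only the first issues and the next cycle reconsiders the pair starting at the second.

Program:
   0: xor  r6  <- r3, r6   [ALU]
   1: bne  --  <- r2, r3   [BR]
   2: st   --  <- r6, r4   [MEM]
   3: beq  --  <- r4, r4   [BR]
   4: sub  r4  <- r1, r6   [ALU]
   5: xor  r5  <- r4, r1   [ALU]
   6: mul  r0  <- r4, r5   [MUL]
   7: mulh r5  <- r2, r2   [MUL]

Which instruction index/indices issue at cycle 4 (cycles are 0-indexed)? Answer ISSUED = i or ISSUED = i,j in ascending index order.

ISSUED = 6

t=0 i0+i1:xor+bne ; pair
t=1 i2+i3:st+beq ; pair
t=2 i4:sub ; RAW r4
t=3 i5:xor ; RAW r5
t=4 i6:mul ; no-port MUL/MUL
t=5 i7:mulh ; tail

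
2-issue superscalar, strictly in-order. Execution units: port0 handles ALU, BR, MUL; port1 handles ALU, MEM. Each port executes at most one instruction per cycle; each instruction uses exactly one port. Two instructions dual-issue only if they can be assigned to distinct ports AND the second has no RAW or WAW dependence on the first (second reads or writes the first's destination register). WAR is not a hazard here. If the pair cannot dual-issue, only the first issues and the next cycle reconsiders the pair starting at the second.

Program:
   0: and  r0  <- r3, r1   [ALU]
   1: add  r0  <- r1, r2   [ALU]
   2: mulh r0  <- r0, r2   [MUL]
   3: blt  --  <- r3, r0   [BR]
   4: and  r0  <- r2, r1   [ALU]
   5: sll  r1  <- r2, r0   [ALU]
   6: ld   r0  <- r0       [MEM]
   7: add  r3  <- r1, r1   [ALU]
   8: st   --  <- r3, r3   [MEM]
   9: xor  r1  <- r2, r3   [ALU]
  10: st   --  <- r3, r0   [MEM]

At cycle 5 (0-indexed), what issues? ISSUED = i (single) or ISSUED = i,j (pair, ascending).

#0 head=0: and.ALU i0 WAW r0
#1 head=1: add.ALU i1 RAW+WAW r0
#2 head=2: mulh.MUL i2 no-port MUL/BR
#3 head=3: blt.BR;and.ALU i3&i4 2-wide
#4 head=5: sll.ALU;ld.MEM i5&i6 2-wide
#5 head=7: add.ALU i7 RAW r3
#6 head=8: st.MEM;xor.ALU i8&i9 2-wide
#7 head=10: st.MEM i10 tail

ISSUED = 7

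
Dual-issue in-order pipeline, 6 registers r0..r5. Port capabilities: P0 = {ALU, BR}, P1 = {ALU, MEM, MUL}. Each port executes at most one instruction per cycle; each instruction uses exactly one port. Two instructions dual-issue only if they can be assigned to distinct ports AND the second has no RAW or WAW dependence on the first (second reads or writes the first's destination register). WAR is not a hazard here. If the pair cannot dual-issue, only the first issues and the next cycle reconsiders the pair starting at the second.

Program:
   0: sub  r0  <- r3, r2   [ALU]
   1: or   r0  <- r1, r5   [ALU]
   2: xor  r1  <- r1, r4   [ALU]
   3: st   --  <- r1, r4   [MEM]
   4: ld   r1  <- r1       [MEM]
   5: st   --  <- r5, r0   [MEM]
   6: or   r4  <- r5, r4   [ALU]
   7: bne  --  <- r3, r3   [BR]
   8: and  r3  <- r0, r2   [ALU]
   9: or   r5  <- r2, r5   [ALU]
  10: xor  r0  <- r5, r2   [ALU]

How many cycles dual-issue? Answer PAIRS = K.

t=0 i0:sub.ALU ; WAW r0
t=1 i1,i2:or.ALU xor.ALU ; dual
t=2 i3:st.MEM ; no-port MEM/MEM
t=3 i4:ld.MEM ; no-port MEM/MEM
t=4 i5,i6:st.MEM or.ALU ; dual
t=5 i7,i8:bne.BR and.ALU ; dual
t=6 i9:or.ALU ; RAW r5
t=7 i10:xor.ALU ; tail

PAIRS = 3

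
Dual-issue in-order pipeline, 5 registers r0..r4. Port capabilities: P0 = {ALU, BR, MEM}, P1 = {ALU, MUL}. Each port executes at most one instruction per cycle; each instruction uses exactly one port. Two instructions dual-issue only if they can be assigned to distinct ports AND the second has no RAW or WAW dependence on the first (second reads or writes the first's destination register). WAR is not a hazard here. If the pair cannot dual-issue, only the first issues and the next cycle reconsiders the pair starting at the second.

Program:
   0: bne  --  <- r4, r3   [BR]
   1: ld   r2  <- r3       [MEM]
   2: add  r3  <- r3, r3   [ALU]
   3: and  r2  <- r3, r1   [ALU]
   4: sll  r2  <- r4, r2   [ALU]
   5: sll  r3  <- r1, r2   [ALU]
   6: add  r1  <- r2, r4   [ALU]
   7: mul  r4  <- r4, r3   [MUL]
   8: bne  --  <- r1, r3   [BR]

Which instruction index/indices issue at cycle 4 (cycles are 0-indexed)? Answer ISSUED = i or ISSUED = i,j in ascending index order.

[0] i0  bne.BR  -- no-port BR/MEM
[1] i1,i2  ld.MEM+add.ALU  -- 2-wide
[2] i3  and.ALU  -- RAW+WAW r2
[3] i4  sll.ALU  -- RAW r2
[4] i5,i6  sll.ALU+add.ALU  -- 2-wide
[5] i7,i8  mul.MUL+bne.BR  -- 2-wide

ISSUED = 5,6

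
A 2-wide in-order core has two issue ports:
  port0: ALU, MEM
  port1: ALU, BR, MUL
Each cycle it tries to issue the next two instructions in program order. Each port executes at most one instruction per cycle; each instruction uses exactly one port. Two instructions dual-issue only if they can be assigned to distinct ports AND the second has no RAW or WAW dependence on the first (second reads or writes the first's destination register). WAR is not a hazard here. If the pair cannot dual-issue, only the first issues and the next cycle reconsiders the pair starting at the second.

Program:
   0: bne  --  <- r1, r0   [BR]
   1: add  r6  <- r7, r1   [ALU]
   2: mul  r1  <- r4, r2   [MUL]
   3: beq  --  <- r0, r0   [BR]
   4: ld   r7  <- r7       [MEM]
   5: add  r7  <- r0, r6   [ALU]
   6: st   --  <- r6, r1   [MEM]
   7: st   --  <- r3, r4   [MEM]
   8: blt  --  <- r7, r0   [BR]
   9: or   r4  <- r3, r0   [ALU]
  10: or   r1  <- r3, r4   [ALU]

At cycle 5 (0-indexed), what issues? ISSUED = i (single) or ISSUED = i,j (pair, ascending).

ISSUED = 9

t=0 i0,i1:bne/add ; dual
t=1 i2:mul ; no-port MUL/BR
t=2 i3,i4:beq/ld ; dual
t=3 i5,i6:add/st ; dual
t=4 i7,i8:st/blt ; dual
t=5 i9:or ; RAW r4
t=6 i10:or ; tail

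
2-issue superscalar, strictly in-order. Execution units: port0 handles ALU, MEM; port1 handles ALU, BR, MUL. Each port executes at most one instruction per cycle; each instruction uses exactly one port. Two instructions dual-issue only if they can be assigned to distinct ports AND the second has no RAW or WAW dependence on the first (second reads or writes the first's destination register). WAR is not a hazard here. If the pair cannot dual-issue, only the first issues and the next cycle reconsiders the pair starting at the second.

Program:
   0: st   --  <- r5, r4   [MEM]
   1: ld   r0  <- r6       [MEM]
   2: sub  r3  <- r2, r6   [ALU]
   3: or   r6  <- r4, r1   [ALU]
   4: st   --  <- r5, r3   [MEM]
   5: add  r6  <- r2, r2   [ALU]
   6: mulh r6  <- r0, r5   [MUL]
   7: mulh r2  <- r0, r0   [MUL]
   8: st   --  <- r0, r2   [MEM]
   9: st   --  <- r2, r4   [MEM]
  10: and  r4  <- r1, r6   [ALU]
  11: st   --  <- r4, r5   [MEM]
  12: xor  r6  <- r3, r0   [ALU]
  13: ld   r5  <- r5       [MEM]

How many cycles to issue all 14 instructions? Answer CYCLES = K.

c0: i0 st  no-port MEM/MEM
c1: i1/i2 ld sub  2-wide
c2: i3/i4 or st  2-wide
c3: i5 add  WAW r6
c4: i6 mulh  no-port MUL/MUL
c5: i7 mulh  RAW r2
c6: i8 st  no-port MEM/MEM
c7: i9/i10 st and  2-wide
c8: i11/i12 st xor  2-wide
c9: i13 ld  tail

CYCLES = 10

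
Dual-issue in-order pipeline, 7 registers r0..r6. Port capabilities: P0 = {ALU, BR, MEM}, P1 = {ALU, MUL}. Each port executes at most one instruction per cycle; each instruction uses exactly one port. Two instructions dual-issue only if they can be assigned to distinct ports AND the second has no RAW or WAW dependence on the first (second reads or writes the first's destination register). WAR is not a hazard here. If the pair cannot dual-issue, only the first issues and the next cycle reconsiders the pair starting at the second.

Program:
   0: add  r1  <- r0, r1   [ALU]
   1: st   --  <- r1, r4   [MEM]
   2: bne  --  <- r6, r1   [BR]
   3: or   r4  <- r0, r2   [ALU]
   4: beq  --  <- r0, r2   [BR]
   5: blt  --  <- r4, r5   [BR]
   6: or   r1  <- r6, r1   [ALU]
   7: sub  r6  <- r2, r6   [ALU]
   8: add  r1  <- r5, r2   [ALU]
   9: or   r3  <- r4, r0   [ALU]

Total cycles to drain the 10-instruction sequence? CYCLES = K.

CYCLES = 7

0. add.ALU @i0  | RAW r1
1. st.MEM @i1  | no-port MEM/BR
2. bne.BR or.ALU @i2&i3  | pair
3. beq.BR @i4  | no-port BR/BR
4. blt.BR or.ALU @i5&i6  | pair
5. sub.ALU add.ALU @i7&i8  | pair
6. or.ALU @i9  | tail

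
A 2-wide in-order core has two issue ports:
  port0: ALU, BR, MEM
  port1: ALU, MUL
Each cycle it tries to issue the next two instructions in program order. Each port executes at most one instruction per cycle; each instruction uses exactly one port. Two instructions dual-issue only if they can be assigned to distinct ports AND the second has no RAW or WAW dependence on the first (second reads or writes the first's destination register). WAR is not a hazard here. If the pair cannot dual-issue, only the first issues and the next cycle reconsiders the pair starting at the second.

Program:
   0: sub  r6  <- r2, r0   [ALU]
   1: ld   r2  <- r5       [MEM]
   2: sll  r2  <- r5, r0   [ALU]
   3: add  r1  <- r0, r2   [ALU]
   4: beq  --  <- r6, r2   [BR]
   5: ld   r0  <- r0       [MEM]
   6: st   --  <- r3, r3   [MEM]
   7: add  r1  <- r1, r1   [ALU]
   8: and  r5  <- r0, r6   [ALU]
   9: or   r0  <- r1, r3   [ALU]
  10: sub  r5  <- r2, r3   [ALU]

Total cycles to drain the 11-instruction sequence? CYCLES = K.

t=0 i0/i1:sub.ALU;ld.MEM ; dual
t=1 i2:sll.ALU ; RAW r2
t=2 i3/i4:add.ALU;beq.BR ; dual
t=3 i5:ld.MEM ; no-port MEM/MEM
t=4 i6/i7:st.MEM;add.ALU ; dual
t=5 i8/i9:and.ALU;or.ALU ; dual
t=6 i10:sub.ALU ; tail

CYCLES = 7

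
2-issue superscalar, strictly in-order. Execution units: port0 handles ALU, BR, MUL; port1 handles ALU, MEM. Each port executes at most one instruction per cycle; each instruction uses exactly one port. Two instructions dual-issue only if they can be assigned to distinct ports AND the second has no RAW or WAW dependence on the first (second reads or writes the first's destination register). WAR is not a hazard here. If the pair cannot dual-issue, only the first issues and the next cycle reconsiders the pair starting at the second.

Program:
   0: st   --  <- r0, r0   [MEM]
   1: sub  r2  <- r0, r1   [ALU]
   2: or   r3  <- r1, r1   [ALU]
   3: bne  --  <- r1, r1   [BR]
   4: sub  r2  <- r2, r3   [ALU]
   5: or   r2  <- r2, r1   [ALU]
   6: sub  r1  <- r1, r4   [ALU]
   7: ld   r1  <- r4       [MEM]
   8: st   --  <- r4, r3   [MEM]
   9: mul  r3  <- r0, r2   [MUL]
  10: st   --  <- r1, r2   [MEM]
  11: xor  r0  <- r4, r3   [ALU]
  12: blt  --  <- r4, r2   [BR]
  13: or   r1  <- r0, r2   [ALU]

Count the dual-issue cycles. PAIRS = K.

t=0 i0/i1:st.MEM/sub.ALU ; pair
t=1 i2/i3:or.ALU/bne.BR ; pair
t=2 i4:sub.ALU ; RAW+WAW r2
t=3 i5/i6:or.ALU/sub.ALU ; pair
t=4 i7:ld.MEM ; no-port MEM/MEM
t=5 i8/i9:st.MEM/mul.MUL ; pair
t=6 i10/i11:st.MEM/xor.ALU ; pair
t=7 i12/i13:blt.BR/or.ALU ; pair

PAIRS = 6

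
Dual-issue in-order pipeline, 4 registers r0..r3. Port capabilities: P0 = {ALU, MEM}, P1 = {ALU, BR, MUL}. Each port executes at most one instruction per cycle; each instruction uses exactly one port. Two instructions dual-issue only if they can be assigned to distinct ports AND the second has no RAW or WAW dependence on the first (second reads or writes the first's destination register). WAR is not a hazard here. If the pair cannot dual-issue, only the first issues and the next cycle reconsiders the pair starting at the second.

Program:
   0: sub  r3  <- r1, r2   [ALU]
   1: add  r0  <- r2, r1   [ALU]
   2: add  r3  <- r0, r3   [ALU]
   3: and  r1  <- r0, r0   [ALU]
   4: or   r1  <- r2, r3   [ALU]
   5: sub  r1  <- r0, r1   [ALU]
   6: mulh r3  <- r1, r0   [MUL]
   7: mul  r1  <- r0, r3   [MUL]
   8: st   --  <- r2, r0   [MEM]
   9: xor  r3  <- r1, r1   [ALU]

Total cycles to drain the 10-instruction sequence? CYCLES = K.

CYCLES = 7

[0] i0,i1  sub/add  -- 2-wide
[1] i2,i3  add/and  -- 2-wide
[2] i4  or  -- RAW+WAW r1
[3] i5  sub  -- RAW r1
[4] i6  mulh  -- no-port MUL/MUL
[5] i7,i8  mul/st  -- 2-wide
[6] i9  xor  -- tail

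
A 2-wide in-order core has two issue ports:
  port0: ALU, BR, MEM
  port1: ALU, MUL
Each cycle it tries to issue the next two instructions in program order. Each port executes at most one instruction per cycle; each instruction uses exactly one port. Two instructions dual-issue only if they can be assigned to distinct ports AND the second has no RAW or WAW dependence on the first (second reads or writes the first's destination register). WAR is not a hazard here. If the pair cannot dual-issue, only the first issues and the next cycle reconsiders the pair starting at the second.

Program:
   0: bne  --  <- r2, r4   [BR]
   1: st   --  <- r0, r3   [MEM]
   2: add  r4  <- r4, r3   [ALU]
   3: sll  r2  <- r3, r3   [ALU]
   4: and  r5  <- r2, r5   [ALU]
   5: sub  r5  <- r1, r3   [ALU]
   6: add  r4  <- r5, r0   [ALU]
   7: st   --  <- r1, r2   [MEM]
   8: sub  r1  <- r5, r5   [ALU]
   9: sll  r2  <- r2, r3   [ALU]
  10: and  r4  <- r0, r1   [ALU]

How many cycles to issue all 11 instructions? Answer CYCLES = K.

CYCLES = 8

c0: i0 bne.BR  no-port BR/MEM
c1: i1/i2 st.MEM add.ALU  pair
c2: i3 sll.ALU  RAW r2
c3: i4 and.ALU  WAW r5
c4: i5 sub.ALU  RAW r5
c5: i6/i7 add.ALU st.MEM  pair
c6: i8/i9 sub.ALU sll.ALU  pair
c7: i10 and.ALU  tail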